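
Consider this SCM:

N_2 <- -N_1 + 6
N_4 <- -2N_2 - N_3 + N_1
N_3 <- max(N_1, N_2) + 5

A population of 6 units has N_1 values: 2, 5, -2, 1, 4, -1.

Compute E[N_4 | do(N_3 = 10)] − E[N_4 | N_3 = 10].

-4.5

The intervention sets N_3=10 in all 6 units regardless of N_1. Recomputing N_4 per unit gives -16, -7, -28, -19, -10, -25; average -17.5.
E[N_4|N_3=10] averages over only the 2 units with N_3=10 (N_1 = 5, 1): N_4 = -7, -19, mean -13.
Difference = -17.5 − (-13) = -4.5.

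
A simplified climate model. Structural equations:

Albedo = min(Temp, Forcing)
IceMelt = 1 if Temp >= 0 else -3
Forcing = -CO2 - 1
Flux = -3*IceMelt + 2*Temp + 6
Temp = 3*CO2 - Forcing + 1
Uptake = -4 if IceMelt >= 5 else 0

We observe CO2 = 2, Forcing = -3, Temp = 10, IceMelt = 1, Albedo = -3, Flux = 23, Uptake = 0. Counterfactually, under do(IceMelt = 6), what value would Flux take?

8

Under do(IceMelt=6), the mechanism IceMelt = 1 if Temp >= 0 else -3 is discarded; IceMelt is fixed at 6.
Forcing = -CO2 - 1  [with CO2=2]  = -3
Temp = 3*CO2 - Forcing + 1  [with CO2=2, Forcing=-3]  = 10
Flux = -3*IceMelt + 2*Temp + 6  [with IceMelt=6, Temp=10]  = 8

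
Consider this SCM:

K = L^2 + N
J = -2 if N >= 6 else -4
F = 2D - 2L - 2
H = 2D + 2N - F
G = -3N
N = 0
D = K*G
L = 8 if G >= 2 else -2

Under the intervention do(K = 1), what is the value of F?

2

Under do(K=1), the mechanism K = L^2 + N is discarded; K is fixed at 1.
G = -3N  [with N=0]  = 0
L = 8 if G >= 2 else -2  [with G=0]  = -2
D = K*G  [with K=1, G=0]  = 0
F = 2D - 2L - 2  [with D=0, L=-2]  = 2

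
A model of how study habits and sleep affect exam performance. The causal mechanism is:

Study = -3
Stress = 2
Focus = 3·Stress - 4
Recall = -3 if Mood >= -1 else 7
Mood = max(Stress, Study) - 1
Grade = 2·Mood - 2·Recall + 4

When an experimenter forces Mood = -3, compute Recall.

7

Intervening sets Mood = -3 and removes its equation (Mood = max(Stress, Study) - 1).
Recall = -3 if Mood >= -1 else 7  [with Mood=-3]  = 7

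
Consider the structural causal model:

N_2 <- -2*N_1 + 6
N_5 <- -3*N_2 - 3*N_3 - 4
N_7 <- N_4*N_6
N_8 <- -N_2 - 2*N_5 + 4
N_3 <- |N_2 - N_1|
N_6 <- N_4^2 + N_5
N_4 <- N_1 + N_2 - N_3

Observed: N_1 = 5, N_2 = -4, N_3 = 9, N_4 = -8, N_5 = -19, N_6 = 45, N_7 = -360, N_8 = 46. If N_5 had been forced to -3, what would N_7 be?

-488

Under do(N_5=-3), the mechanism N_5 <- -3*N_2 - 3*N_3 - 4 is discarded; N_5 is fixed at -3.
N_2 = -2*N_1 + 6  [with N_1=5]  = -4
N_3 = |N_2 - N_1|  [with N_2=-4, N_1=5]  = 9
N_4 = N_1 + N_2 - N_3  [with N_1=5, N_2=-4, N_3=9]  = -8
N_6 = N_4^2 + N_5  [with N_4=-8, N_5=-3]  = 61
N_7 = N_4*N_6  [with N_4=-8, N_6=61]  = -488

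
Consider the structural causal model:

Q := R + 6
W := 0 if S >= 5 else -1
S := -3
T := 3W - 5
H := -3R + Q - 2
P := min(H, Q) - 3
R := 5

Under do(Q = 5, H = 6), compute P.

2

Under do(Q = 5, H = 6), each intervened variable's structural equation is replaced by its fixed value.
P = min(H, Q) - 3  [with H=6, Q=5]  = 2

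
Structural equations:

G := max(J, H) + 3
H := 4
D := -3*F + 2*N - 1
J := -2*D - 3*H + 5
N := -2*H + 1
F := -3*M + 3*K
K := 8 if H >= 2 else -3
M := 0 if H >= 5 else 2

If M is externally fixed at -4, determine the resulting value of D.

Under do(M=-4), the mechanism M := 0 if H >= 5 else 2 is discarded; M is fixed at -4.
K = 8 if H >= 2 else -3  [with H=4]  = 8
F = -3*M + 3*K  [with M=-4, K=8]  = 36
N = -2*H + 1  [with H=4]  = -7
D = -3*F + 2*N - 1  [with F=36, N=-7]  = -123

-123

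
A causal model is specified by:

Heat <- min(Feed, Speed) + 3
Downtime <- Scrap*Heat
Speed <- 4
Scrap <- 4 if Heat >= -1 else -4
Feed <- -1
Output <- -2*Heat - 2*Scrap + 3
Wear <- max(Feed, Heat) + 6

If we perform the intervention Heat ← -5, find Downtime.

The intervention breaks the incoming arrows to Heat: Heat <- min(Feed, Speed) + 3 no longer applies, and Heat = -5.
Scrap = 4 if Heat >= -1 else -4  [with Heat=-5]  = -4
Downtime = Scrap*Heat  [with Scrap=-4, Heat=-5]  = 20

20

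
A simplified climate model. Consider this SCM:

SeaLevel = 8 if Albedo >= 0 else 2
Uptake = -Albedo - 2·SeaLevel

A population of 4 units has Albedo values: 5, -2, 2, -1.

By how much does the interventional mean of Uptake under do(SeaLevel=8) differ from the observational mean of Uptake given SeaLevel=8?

Every unit gets SeaLevel=8 under the intervention. Uptake values become -21, -14, -18, -15; E[Uptake|do(SeaLevel=8)] = -17.
Observing SeaLevel=8 restricts to units where SeaLevel's equation naturally yields 8: Albedo ∈ {5, 2}. In that subpopulation Uptake = -21, -18, mean -19.5.
Difference = -17 − (-19.5) = 2.5.

2.5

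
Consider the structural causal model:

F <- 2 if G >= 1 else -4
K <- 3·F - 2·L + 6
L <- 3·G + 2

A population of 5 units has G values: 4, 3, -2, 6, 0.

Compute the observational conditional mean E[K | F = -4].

-4

Observing F=-4 restricts to units where F's equation naturally yields -4: G ∈ {-2, 0}. In that subpopulation K = 2, -10, mean -4.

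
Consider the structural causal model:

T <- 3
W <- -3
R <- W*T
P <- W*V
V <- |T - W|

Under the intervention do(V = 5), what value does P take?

-15

The intervention breaks the incoming arrows to V: V <- |T - W| no longer applies, and V = 5.
P = W*V  [with W=-3, V=5]  = -15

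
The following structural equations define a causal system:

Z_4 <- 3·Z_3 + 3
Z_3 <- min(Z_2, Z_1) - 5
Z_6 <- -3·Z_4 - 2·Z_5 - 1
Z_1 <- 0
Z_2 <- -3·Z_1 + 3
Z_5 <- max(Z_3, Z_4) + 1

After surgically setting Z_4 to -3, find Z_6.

Under do(Z_4=-3), the mechanism Z_4 <- 3·Z_3 + 3 is discarded; Z_4 is fixed at -3.
Z_2 = -3·Z_1 + 3  [with Z_1=0]  = 3
Z_3 = min(Z_2, Z_1) - 5  [with Z_2=3, Z_1=0]  = -5
Z_5 = max(Z_3, Z_4) + 1  [with Z_3=-5, Z_4=-3]  = -2
Z_6 = -3·Z_4 - 2·Z_5 - 1  [with Z_4=-3, Z_5=-2]  = 12

12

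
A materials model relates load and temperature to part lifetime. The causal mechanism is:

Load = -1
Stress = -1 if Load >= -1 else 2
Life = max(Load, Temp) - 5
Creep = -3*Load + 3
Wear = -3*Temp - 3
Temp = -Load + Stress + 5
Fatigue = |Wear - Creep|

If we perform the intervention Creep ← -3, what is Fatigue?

15

Under do(Creep=-3), the mechanism Creep = -3*Load + 3 is discarded; Creep is fixed at -3.
Stress = -1 if Load >= -1 else 2  [with Load=-1]  = -1
Temp = -Load + Stress + 5  [with Load=-1, Stress=-1]  = 5
Wear = -3*Temp - 3  [with Temp=5]  = -18
Fatigue = |Wear - Creep|  [with Wear=-18, Creep=-3]  = 15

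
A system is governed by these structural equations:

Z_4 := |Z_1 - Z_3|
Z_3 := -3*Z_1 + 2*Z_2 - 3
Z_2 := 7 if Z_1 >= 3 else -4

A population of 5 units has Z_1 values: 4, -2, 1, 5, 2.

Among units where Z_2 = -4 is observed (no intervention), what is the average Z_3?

-12

Conditioning on Z_2=-4 selects the 3 unit(s) with Z_1 ∈ {-2, 1, 2}. Their Z_3 values: -5, -14, -17. Mean = -12.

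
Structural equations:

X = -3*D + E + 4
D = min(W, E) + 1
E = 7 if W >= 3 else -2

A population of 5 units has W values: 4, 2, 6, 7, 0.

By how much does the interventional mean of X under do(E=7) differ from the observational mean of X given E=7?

Every unit gets E=7 under the intervention. X values become -4, 2, -10, -13, 8; E[X|do(E=7)] = -3.4.
Observing E=7 restricts to units where E's equation naturally yields 7: W ∈ {4, 6, 7}. In that subpopulation X = -4, -10, -13, mean -9.
Difference = -3.4 − (-9) = 5.6.

5.6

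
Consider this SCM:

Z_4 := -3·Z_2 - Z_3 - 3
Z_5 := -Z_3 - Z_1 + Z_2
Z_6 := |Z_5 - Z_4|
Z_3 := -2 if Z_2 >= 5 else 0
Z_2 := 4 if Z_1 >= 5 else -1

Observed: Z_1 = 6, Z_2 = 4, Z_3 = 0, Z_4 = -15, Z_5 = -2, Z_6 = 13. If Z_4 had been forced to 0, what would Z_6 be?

2

Under do(Z_4=0), the mechanism Z_4 := -3·Z_2 - Z_3 - 3 is discarded; Z_4 is fixed at 0.
Z_2 = 4 if Z_1 >= 5 else -1  [with Z_1=6]  = 4
Z_3 = -2 if Z_2 >= 5 else 0  [with Z_2=4]  = 0
Z_5 = -Z_3 - Z_1 + Z_2  [with Z_3=0, Z_1=6, Z_2=4]  = -2
Z_6 = |Z_5 - Z_4|  [with Z_5=-2, Z_4=0]  = 2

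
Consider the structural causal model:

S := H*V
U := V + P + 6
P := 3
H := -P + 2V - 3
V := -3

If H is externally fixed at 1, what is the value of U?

6

The intervention breaks the incoming arrows to H: H := -P + 2V - 3 no longer applies, and H = 1.
U is not downstream of the intervention, so its value is determined by the original equations.
U = V + P + 6  [with V=-3, P=3]  = 6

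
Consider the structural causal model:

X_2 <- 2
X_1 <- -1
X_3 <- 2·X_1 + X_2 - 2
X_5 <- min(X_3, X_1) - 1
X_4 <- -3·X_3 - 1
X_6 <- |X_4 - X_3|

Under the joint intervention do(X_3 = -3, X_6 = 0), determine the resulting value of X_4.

8

Setting X_3 = -3, X_6 = 0 by intervention discards those variables' equations.
X_4 = -3·X_3 - 1  [with X_3=-3]  = 8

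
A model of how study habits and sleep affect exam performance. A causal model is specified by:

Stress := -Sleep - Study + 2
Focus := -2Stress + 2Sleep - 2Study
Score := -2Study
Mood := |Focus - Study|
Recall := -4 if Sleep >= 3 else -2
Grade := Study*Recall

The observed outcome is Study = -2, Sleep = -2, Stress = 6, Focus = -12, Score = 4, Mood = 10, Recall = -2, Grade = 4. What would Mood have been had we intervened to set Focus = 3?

5

Under do(Focus=3), the mechanism Focus := -2Stress + 2Sleep - 2Study is discarded; Focus is fixed at 3.
Mood = |Focus - Study|  [with Focus=3, Study=-2]  = 5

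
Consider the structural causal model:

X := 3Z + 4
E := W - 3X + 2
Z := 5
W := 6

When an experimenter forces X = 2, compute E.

The intervention breaks the incoming arrows to X: X := 3Z + 4 no longer applies, and X = 2.
E = W - 3X + 2  [with W=6, X=2]  = 2

2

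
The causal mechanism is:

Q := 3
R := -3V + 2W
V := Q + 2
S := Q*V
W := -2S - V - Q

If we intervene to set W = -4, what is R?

Intervening sets W = -4 and removes its equation (W := -2S - V - Q).
V = Q + 2  [with Q=3]  = 5
R = -3V + 2W  [with V=5, W=-4]  = -23

-23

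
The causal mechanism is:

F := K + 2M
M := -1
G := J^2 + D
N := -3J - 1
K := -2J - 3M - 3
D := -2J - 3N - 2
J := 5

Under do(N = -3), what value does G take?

22

The intervention breaks the incoming arrows to N: N := -3J - 1 no longer applies, and N = -3.
D = -2J - 3N - 2  [with J=5, N=-3]  = -3
G = J^2 + D  [with J=5, D=-3]  = 22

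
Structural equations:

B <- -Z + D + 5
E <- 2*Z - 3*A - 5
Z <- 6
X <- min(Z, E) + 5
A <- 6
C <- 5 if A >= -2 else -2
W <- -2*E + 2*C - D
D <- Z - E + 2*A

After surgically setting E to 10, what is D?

The intervention breaks the incoming arrows to E: E <- 2*Z - 3*A - 5 no longer applies, and E = 10.
D = Z - E + 2*A  [with Z=6, E=10, A=6]  = 8

8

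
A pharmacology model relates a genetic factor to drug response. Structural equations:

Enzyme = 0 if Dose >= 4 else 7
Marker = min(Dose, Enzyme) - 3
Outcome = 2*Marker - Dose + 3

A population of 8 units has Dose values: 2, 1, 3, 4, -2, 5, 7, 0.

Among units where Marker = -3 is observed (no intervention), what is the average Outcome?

-7

E[Outcome|Marker=-3] averages over only the 4 units with Marker=-3 (Dose = 4, 5, 7, 0): Outcome = -7, -8, -10, -3, mean -7.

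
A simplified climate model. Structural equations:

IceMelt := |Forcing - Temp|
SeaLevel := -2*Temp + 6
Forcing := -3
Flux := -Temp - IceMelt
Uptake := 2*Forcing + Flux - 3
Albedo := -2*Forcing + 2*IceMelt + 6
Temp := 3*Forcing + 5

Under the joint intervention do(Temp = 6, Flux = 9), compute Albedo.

The joint intervention fixes Temp = 6, Flux = 9, removing each variable's own equation.
IceMelt = |Forcing - Temp|  [with Forcing=-3, Temp=6]  = 9
Albedo = -2*Forcing + 2*IceMelt + 6  [with Forcing=-3, IceMelt=9]  = 30

30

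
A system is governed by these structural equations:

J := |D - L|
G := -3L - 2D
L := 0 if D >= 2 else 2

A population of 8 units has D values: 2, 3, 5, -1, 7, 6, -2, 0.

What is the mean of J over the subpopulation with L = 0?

Conditioning on L=0 selects the 5 unit(s) with D ∈ {2, 3, 5, 7, 6}. Their J values: 2, 3, 5, 7, 6. Mean = 4.6.

4.6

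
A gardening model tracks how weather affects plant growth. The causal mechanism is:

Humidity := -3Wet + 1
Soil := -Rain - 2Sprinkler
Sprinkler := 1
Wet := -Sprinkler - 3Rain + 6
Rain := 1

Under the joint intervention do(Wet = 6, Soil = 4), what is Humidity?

-17

The joint intervention fixes Wet = 6, Soil = 4, removing each variable's own equation.
Humidity = -3Wet + 1  [with Wet=6]  = -17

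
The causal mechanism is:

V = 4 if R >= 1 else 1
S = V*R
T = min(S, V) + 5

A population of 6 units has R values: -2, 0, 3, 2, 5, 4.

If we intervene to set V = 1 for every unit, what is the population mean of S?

2

Under do(V=1), V's equation is replaced by V=1 for every unit. Per-unit S: -2, 0, 3, 2, 5, 4. Mean = 2.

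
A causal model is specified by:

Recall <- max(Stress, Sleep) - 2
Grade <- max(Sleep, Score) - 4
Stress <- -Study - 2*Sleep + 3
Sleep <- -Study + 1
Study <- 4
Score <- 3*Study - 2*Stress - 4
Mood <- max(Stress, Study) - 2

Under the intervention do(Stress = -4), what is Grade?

12

The intervention breaks the incoming arrows to Stress: Stress <- -Study - 2*Sleep + 3 no longer applies, and Stress = -4.
Sleep = -Study + 1  [with Study=4]  = -3
Score = 3*Study - 2*Stress - 4  [with Study=4, Stress=-4]  = 16
Grade = max(Sleep, Score) - 4  [with Sleep=-3, Score=16]  = 12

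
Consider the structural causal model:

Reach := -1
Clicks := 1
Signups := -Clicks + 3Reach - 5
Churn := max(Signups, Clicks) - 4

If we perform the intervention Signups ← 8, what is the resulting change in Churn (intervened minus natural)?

7

The intervention breaks the incoming arrows to Signups: Signups := -Clicks + 3Reach - 5 no longer applies, and Signups = 8.
Churn = max(Signups, Clicks) - 4  [with Signups=8, Clicks=1]  = 4
Without intervention: Signups = -Clicks + 3Reach - 5  [with Clicks=1, Reach=-1]  = -9; Churn = max(Signups, Clicks) - 4  [with Signups=-9, Clicks=1]  = -3.
Change = 4 − (-3) = 7.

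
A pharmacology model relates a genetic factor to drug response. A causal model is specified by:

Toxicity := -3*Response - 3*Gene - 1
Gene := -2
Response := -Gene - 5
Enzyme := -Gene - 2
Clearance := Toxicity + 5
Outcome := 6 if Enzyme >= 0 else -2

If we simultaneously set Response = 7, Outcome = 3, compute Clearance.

-11

The joint intervention fixes Response = 7, Outcome = 3, removing each variable's own equation.
Toxicity = -3*Response - 3*Gene - 1  [with Response=7, Gene=-2]  = -16
Clearance = Toxicity + 5  [with Toxicity=-16]  = -11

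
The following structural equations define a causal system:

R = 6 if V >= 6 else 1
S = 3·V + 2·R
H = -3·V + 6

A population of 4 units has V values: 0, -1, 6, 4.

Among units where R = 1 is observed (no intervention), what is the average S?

E[S|R=1] averages over only the 3 units with R=1 (V = 0, -1, 4): S = 2, -1, 14, mean 5.

5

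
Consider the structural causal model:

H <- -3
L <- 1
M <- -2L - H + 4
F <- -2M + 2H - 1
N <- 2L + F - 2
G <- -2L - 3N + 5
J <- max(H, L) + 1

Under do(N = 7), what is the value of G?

The intervention breaks the incoming arrows to N: N <- 2L + F - 2 no longer applies, and N = 7.
G = -2L - 3N + 5  [with L=1, N=7]  = -18

-18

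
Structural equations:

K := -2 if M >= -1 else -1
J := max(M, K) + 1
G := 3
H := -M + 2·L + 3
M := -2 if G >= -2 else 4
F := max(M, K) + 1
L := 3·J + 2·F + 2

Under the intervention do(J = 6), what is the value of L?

20

The intervention breaks the incoming arrows to J: J := max(M, K) + 1 no longer applies, and J = 6.
M = -2 if G >= -2 else 4  [with G=3]  = -2
K = -2 if M >= -1 else -1  [with M=-2]  = -1
F = max(M, K) + 1  [with M=-2, K=-1]  = 0
L = 3·J + 2·F + 2  [with J=6, F=0]  = 20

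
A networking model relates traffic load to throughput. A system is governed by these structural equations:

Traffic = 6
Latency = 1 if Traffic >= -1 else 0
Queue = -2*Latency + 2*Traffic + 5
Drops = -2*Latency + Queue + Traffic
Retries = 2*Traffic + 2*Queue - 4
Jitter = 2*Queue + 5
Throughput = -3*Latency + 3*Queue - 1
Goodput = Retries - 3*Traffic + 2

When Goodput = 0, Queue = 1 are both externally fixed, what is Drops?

5

Under do(Goodput = 0, Queue = 1), each intervened variable's structural equation is replaced by its fixed value.
Latency = 1 if Traffic >= -1 else 0  [with Traffic=6]  = 1
Drops = -2*Latency + Queue + Traffic  [with Latency=1, Queue=1, Traffic=6]  = 5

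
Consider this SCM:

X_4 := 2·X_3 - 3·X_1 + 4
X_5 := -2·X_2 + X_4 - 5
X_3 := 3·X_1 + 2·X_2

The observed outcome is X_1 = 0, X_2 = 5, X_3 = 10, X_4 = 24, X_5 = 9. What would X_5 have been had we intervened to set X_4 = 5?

Intervening sets X_4 = 5 and removes its equation (X_4 := 2·X_3 - 3·X_1 + 4).
X_5 = -2·X_2 + X_4 - 5  [with X_2=5, X_4=5]  = -10

-10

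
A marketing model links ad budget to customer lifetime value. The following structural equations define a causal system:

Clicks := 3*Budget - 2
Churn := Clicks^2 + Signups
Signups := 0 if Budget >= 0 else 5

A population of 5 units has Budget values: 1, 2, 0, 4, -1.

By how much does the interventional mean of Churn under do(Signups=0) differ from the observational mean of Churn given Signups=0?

Under do(Signups=0), Signups's equation is replaced by Signups=0 for every unit. Per-unit Churn: 1, 16, 4, 100, 25. Mean = 29.2.
E[Churn|Signups=0] averages over only the 4 units with Signups=0 (Budget = 1, 2, 0, 4): Churn = 1, 16, 4, 100, mean 30.25.
Difference = 29.2 − 30.25 = -1.05.

-1.05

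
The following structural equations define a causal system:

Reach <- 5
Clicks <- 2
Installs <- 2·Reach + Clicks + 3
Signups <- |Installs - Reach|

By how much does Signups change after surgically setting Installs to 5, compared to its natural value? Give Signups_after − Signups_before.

-10

The intervention breaks the incoming arrows to Installs: Installs <- 2·Reach + Clicks + 3 no longer applies, and Installs = 5.
Signups = |Installs - Reach|  [with Installs=5, Reach=5]  = 0
Without intervention: Installs = 2·Reach + Clicks + 3  [with Reach=5, Clicks=2]  = 15; Signups = |Installs - Reach|  [with Installs=15, Reach=5]  = 10.
Change = 0 − 10 = -10.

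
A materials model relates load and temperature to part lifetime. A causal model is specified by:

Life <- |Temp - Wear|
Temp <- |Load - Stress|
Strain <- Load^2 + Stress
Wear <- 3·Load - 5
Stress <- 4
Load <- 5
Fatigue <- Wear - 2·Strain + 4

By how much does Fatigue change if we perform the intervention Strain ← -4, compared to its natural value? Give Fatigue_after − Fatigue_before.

The intervention breaks the incoming arrows to Strain: Strain <- Load^2 + Stress no longer applies, and Strain = -4.
Wear = 3·Load - 5  [with Load=5]  = 10
Fatigue = Wear - 2·Strain + 4  [with Wear=10, Strain=-4]  = 22
Without intervention: Strain = Load^2 + Stress  [with Load=5, Stress=4]  = 29; Wear = 3·Load - 5  [with Load=5]  = 10; Fatigue = Wear - 2·Strain + 4  [with Wear=10, Strain=29]  = -44.
Change = 22 − (-44) = 66.

66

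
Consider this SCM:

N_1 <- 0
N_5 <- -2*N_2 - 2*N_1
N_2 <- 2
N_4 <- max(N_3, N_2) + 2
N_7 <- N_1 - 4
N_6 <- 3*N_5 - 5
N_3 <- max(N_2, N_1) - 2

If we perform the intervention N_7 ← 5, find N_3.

0

Intervening sets N_7 = 5 and removes its equation (N_7 <- N_1 - 4).
N_3 is not downstream of the intervention, so its value is determined by the original equations.
N_3 = max(N_2, N_1) - 2  [with N_2=2, N_1=0]  = 0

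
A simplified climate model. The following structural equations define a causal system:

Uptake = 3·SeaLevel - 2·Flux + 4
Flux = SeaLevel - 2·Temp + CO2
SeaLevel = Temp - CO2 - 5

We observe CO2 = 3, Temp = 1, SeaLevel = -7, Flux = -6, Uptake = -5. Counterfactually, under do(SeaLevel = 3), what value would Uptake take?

do(SeaLevel=3) replaces the equation SeaLevel = Temp - CO2 - 5 with the constant SeaLevel = 3.
Flux = SeaLevel - 2·Temp + CO2  [with SeaLevel=3, Temp=1, CO2=3]  = 4
Uptake = 3·SeaLevel - 2·Flux + 4  [with SeaLevel=3, Flux=4]  = 5

5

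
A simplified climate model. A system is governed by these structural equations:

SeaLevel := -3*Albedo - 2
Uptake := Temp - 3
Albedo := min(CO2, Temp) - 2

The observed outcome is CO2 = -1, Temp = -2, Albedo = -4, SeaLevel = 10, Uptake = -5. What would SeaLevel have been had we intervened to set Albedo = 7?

-23

The intervention breaks the incoming arrows to Albedo: Albedo := min(CO2, Temp) - 2 no longer applies, and Albedo = 7.
SeaLevel = -3*Albedo - 2  [with Albedo=7]  = -23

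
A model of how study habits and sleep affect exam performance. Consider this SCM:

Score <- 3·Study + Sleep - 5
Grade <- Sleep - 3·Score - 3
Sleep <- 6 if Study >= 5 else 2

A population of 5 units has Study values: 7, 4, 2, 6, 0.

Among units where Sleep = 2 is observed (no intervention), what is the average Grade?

-10

E[Grade|Sleep=2] averages over only the 3 units with Sleep=2 (Study = 4, 2, 0): Grade = -28, -10, 8, mean -10.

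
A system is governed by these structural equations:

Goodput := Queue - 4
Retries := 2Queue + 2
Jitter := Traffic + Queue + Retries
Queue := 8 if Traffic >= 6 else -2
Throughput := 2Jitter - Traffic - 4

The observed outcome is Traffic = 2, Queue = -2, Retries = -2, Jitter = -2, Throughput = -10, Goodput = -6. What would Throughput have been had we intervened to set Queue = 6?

do(Queue=6) replaces the equation Queue := 8 if Traffic >= 6 else -2 with the constant Queue = 6.
Retries = 2Queue + 2  [with Queue=6]  = 14
Jitter = Traffic + Queue + Retries  [with Traffic=2, Queue=6, Retries=14]  = 22
Throughput = 2Jitter - Traffic - 4  [with Jitter=22, Traffic=2]  = 38

38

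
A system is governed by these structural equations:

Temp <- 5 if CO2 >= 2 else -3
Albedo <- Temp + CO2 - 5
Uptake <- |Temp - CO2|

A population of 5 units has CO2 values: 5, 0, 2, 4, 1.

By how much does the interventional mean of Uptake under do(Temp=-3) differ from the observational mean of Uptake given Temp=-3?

Every unit gets Temp=-3 under the intervention. Uptake values become 8, 3, 5, 7, 4; E[Uptake|do(Temp=-3)] = 5.4.
Observing Temp=-3 restricts to units where Temp's equation naturally yields -3: CO2 ∈ {0, 1}. In that subpopulation Uptake = 3, 4, mean 3.5.
Difference = 5.4 − 3.5 = 1.9.

1.9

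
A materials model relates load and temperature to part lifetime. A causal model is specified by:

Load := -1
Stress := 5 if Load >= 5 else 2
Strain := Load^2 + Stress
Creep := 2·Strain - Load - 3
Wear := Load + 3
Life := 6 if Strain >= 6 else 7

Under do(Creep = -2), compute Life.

7

Under do(Creep=-2), the mechanism Creep := 2·Strain - Load - 3 is discarded; Creep is fixed at -2.
Since Life is not a descendant of the intervened variable, it is unaffected.
Stress = 5 if Load >= 5 else 2  [with Load=-1]  = 2
Strain = Load^2 + Stress  [with Load=-1, Stress=2]  = 3
Life = 6 if Strain >= 6 else 7  [with Strain=3]  = 7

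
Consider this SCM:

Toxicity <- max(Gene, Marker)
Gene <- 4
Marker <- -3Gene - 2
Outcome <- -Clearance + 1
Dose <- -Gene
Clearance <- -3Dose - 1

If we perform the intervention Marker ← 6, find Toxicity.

6

The intervention breaks the incoming arrows to Marker: Marker <- -3Gene - 2 no longer applies, and Marker = 6.
Toxicity = max(Gene, Marker)  [with Gene=4, Marker=6]  = 6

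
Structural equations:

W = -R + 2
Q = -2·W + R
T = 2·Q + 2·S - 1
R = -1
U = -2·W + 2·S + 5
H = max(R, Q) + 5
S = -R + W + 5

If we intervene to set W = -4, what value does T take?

do(W=-4) replaces the equation W = -R + 2 with the constant W = -4.
Q = -2·W + R  [with W=-4, R=-1]  = 7
S = -R + W + 5  [with R=-1, W=-4]  = 2
T = 2·Q + 2·S - 1  [with Q=7, S=2]  = 17

17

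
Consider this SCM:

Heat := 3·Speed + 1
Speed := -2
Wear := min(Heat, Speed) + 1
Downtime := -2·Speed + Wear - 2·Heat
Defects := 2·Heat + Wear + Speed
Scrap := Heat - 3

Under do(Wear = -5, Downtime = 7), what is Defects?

-17

Setting Wear = -5, Downtime = 7 by intervention discards those variables' equations.
Heat = 3·Speed + 1  [with Speed=-2]  = -5
Defects = 2·Heat + Wear + Speed  [with Heat=-5, Wear=-5, Speed=-2]  = -17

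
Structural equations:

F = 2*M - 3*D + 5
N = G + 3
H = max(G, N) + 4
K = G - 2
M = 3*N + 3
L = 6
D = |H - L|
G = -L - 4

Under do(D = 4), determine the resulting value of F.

do(D=4) replaces the equation D = |H - L| with the constant D = 4.
G = -L - 4  [with L=6]  = -10
N = G + 3  [with G=-10]  = -7
M = 3*N + 3  [with N=-7]  = -18
F = 2*M - 3*D + 5  [with M=-18, D=4]  = -43

-43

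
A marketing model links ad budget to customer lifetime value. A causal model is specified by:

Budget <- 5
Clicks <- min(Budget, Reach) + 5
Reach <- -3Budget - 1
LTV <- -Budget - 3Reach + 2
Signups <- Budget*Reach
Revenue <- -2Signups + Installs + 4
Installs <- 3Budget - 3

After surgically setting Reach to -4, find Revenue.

56

Under do(Reach=-4), the mechanism Reach <- -3Budget - 1 is discarded; Reach is fixed at -4.
Installs = 3Budget - 3  [with Budget=5]  = 12
Signups = Budget*Reach  [with Budget=5, Reach=-4]  = -20
Revenue = -2Signups + Installs + 4  [with Signups=-20, Installs=12]  = 56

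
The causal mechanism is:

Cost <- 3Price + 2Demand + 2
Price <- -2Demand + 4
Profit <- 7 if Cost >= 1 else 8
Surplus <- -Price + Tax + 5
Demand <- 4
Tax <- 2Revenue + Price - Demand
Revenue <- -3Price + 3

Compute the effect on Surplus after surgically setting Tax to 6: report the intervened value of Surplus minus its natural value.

-16

Under do(Tax=6), the mechanism Tax <- 2Revenue + Price - Demand is discarded; Tax is fixed at 6.
Price = -2Demand + 4  [with Demand=4]  = -4
Surplus = -Price + Tax + 5  [with Price=-4, Tax=6]  = 15
Without intervention: Price = -2Demand + 4  [with Demand=4]  = -4; Revenue = -3Price + 3  [with Price=-4]  = 15; Tax = 2Revenue + Price - Demand  [with Revenue=15, Price=-4, Demand=4]  = 22; Surplus = -Price + Tax + 5  [with Price=-4, Tax=22]  = 31.
Change = 15 − 31 = -16.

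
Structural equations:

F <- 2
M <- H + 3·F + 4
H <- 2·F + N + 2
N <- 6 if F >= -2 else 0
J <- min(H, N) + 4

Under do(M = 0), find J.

The intervention breaks the incoming arrows to M: M <- H + 3·F + 4 no longer applies, and M = 0.
Since J is not a descendant of the intervened variable, it is unaffected.
N = 6 if F >= -2 else 0  [with F=2]  = 6
H = 2·F + N + 2  [with F=2, N=6]  = 12
J = min(H, N) + 4  [with H=12, N=6]  = 10

10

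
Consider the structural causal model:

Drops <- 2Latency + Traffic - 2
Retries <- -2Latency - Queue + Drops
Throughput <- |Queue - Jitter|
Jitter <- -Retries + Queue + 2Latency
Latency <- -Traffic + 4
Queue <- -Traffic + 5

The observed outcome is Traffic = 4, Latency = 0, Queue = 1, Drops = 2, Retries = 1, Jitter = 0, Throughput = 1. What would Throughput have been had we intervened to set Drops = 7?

The intervention breaks the incoming arrows to Drops: Drops <- 2Latency + Traffic - 2 no longer applies, and Drops = 7.
Latency = -Traffic + 4  [with Traffic=4]  = 0
Queue = -Traffic + 5  [with Traffic=4]  = 1
Retries = -2Latency - Queue + Drops  [with Latency=0, Queue=1, Drops=7]  = 6
Jitter = -Retries + Queue + 2Latency  [with Retries=6, Queue=1, Latency=0]  = -5
Throughput = |Queue - Jitter|  [with Queue=1, Jitter=-5]  = 6

6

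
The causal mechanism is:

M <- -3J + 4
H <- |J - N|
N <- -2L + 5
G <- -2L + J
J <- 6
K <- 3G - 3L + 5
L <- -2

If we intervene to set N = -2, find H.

8

Intervening sets N = -2 and removes its equation (N <- -2L + 5).
H = |J - N|  [with J=6, N=-2]  = 8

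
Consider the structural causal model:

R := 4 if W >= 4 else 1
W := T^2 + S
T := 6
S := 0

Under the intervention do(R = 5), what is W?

Under do(R=5), the mechanism R := 4 if W >= 4 else 1 is discarded; R is fixed at 5.
Since W is not a descendant of the intervened variable, it is unaffected.
W = T^2 + S  [with T=6, S=0]  = 36

36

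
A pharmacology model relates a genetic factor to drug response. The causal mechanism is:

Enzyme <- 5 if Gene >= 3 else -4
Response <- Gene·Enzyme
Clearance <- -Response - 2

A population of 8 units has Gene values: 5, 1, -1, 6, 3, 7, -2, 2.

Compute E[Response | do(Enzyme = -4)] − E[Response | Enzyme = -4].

-10.5

Every unit gets Enzyme=-4 under the intervention. Response values become -20, -4, 4, -24, -12, -28, 8, -8; E[Response|do(Enzyme=-4)] = -10.5.
Conditioning on Enzyme=-4 selects the 4 unit(s) with Gene ∈ {1, -1, -2, 2}. Their Response values: -4, 4, 8, -8. Mean = 0.
Difference = -10.5 − 0 = -10.5.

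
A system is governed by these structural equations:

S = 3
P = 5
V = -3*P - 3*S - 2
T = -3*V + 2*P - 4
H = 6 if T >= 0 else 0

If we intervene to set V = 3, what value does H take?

do(V=3) replaces the equation V = -3*P - 3*S - 2 with the constant V = 3.
T = -3*V + 2*P - 4  [with V=3, P=5]  = -3
H = 6 if T >= 0 else 0  [with T=-3]  = 0

0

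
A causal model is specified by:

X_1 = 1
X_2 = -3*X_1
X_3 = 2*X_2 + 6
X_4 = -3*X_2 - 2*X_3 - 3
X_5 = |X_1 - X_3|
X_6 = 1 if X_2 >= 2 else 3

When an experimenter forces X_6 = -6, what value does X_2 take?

do(X_6=-6) replaces the equation X_6 = 1 if X_2 >= 2 else 3 with the constant X_6 = -6.
X_2 is not downstream of the intervention, so its value is determined by the original equations.
X_2 = -3*X_1  [with X_1=1]  = -3

-3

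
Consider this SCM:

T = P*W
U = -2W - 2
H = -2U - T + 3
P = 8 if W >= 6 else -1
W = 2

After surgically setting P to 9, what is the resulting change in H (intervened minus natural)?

do(P=9) replaces the equation P = 8 if W >= 6 else -1 with the constant P = 9.
U = -2W - 2  [with W=2]  = -6
T = P*W  [with P=9, W=2]  = 18
H = -2U - T + 3  [with U=-6, T=18]  = -3
Without intervention: P = 8 if W >= 6 else -1  [with W=2]  = -1; U = -2W - 2  [with W=2]  = -6; T = P*W  [with P=-1, W=2]  = -2; H = -2U - T + 3  [with U=-6, T=-2]  = 17.
Change = -3 − 17 = -20.

-20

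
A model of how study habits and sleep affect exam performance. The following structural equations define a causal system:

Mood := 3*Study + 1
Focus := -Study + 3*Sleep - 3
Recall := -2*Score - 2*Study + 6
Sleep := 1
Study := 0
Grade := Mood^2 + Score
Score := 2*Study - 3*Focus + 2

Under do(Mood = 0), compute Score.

2

The intervention breaks the incoming arrows to Mood: Mood := 3*Study + 1 no longer applies, and Mood = 0.
Since Score is not a descendant of the intervened variable, it is unaffected.
Focus = -Study + 3*Sleep - 3  [with Study=0, Sleep=1]  = 0
Score = 2*Study - 3*Focus + 2  [with Study=0, Focus=0]  = 2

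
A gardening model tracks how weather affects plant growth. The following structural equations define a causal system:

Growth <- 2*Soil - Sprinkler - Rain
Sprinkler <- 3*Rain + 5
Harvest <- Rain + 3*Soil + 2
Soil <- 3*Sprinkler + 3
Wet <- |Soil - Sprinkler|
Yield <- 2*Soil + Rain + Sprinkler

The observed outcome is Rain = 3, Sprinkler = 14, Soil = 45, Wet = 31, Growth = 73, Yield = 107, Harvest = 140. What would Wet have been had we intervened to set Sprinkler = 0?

3

Under do(Sprinkler=0), the mechanism Sprinkler <- 3*Rain + 5 is discarded; Sprinkler is fixed at 0.
Soil = 3*Sprinkler + 3  [with Sprinkler=0]  = 3
Wet = |Soil - Sprinkler|  [with Soil=3, Sprinkler=0]  = 3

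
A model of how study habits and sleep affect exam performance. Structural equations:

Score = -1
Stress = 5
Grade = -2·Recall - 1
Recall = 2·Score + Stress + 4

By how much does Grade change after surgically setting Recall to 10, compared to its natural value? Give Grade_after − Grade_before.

-6

The intervention breaks the incoming arrows to Recall: Recall = 2·Score + Stress + 4 no longer applies, and Recall = 10.
Grade = -2·Recall - 1  [with Recall=10]  = -21
Without intervention: Recall = 2·Score + Stress + 4  [with Score=-1, Stress=5]  = 7; Grade = -2·Recall - 1  [with Recall=7]  = -15.
Change = -21 − (-15) = -6.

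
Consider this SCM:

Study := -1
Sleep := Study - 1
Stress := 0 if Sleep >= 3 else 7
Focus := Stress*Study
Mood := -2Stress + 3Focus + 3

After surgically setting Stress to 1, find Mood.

-2

do(Stress=1) replaces the equation Stress := 0 if Sleep >= 3 else 7 with the constant Stress = 1.
Focus = Stress*Study  [with Stress=1, Study=-1]  = -1
Mood = -2Stress + 3Focus + 3  [with Stress=1, Focus=-1]  = -2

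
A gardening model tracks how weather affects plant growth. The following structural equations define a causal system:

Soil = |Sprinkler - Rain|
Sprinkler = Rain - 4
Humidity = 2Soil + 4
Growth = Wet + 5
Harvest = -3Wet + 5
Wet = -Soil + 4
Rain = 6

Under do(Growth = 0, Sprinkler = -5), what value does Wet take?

-7

Setting Growth = 0, Sprinkler = -5 by intervention discards those variables' equations.
Soil = |Sprinkler - Rain|  [with Sprinkler=-5, Rain=6]  = 11
Wet = -Soil + 4  [with Soil=11]  = -7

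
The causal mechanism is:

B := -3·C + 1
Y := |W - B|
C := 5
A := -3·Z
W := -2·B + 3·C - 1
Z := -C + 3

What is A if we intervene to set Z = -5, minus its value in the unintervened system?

9

The intervention breaks the incoming arrows to Z: Z := -C + 3 no longer applies, and Z = -5.
A = -3·Z  [with Z=-5]  = 15
Without intervention: Z = -C + 3  [with C=5]  = -2; A = -3·Z  [with Z=-2]  = 6.
Change = 15 − 6 = 9.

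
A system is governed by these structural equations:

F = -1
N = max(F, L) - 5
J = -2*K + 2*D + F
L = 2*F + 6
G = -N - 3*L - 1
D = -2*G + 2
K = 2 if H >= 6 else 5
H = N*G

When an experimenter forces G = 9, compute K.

The intervention breaks the incoming arrows to G: G = -N - 3*L - 1 no longer applies, and G = 9.
L = 2*F + 6  [with F=-1]  = 4
N = max(F, L) - 5  [with F=-1, L=4]  = -1
H = N*G  [with N=-1, G=9]  = -9
K = 2 if H >= 6 else 5  [with H=-9]  = 5

5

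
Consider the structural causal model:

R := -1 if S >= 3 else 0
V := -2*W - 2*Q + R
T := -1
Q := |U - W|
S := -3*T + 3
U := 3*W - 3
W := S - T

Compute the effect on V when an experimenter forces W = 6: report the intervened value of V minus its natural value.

The intervention breaks the incoming arrows to W: W := S - T no longer applies, and W = 6.
S = -3*T + 3  [with T=-1]  = 6
R = -1 if S >= 3 else 0  [with S=6]  = -1
U = 3*W - 3  [with W=6]  = 15
Q = |U - W|  [with U=15, W=6]  = 9
V = -2*W - 2*Q + R  [with W=6, Q=9, R=-1]  = -31
Without intervention: S = -3*T + 3  [with T=-1]  = 6; W = S - T  [with S=6, T=-1]  = 7; R = -1 if S >= 3 else 0  [with S=6]  = -1; U = 3*W - 3  [with W=7]  = 18; Q = |U - W|  [with U=18, W=7]  = 11; V = -2*W - 2*Q + R  [with W=7, Q=11, R=-1]  = -37.
Change = -31 − (-37) = 6.

6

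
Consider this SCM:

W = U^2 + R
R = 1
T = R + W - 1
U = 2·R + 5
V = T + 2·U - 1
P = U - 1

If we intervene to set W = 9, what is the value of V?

The intervention breaks the incoming arrows to W: W = U^2 + R no longer applies, and W = 9.
U = 2·R + 5  [with R=1]  = 7
T = R + W - 1  [with R=1, W=9]  = 9
V = T + 2·U - 1  [with T=9, U=7]  = 22

22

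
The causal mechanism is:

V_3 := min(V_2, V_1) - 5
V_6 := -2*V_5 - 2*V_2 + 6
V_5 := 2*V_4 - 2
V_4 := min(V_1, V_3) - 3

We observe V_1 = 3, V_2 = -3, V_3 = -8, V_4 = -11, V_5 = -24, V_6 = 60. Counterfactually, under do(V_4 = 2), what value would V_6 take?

Under do(V_4=2), the mechanism V_4 := min(V_1, V_3) - 3 is discarded; V_4 is fixed at 2.
V_5 = 2*V_4 - 2  [with V_4=2]  = 2
V_6 = -2*V_5 - 2*V_2 + 6  [with V_5=2, V_2=-3]  = 8

8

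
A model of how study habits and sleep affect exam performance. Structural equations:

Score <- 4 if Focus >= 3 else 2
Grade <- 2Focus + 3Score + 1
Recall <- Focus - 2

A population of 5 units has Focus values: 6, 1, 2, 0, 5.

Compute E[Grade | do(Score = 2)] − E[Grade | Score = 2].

The intervention sets Score=2 in all 5 units regardless of Focus. Recomputing Grade per unit gives 19, 9, 11, 7, 17; average 12.6.
E[Grade|Score=2] averages over only the 3 units with Score=2 (Focus = 1, 2, 0): Grade = 9, 11, 7, mean 9.
Difference = 12.6 − 9 = 3.6.

3.6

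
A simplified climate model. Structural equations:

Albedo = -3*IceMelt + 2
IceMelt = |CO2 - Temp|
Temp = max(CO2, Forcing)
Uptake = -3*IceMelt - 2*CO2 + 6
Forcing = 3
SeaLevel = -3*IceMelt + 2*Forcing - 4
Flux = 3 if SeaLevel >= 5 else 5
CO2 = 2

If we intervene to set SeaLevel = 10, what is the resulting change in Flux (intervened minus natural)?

Intervening sets SeaLevel = 10 and removes its equation (SeaLevel = -3*IceMelt + 2*Forcing - 4).
Flux = 3 if SeaLevel >= 5 else 5  [with SeaLevel=10]  = 3
Without intervention: Temp = max(CO2, Forcing)  [with CO2=2, Forcing=3]  = 3; IceMelt = |CO2 - Temp|  [with CO2=2, Temp=3]  = 1; SeaLevel = -3*IceMelt + 2*Forcing - 4  [with IceMelt=1, Forcing=3]  = -1; Flux = 3 if SeaLevel >= 5 else 5  [with SeaLevel=-1]  = 5.
Change = 3 − 5 = -2.

-2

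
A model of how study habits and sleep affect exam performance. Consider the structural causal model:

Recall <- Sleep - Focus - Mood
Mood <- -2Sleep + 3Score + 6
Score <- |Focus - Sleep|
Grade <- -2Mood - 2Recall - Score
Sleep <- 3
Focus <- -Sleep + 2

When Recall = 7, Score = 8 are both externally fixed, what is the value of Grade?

-70

The joint intervention fixes Recall = 7, Score = 8, removing each variable's own equation.
Mood = -2Sleep + 3Score + 6  [with Sleep=3, Score=8]  = 24
Grade = -2Mood - 2Recall - Score  [with Mood=24, Recall=7, Score=8]  = -70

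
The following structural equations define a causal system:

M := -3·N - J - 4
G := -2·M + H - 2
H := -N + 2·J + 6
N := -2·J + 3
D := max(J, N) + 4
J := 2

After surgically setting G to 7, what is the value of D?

do(G=7) replaces the equation G := -2·M + H - 2 with the constant G = 7.
Since D is not a descendant of the intervened variable, it is unaffected.
N = -2·J + 3  [with J=2]  = -1
D = max(J, N) + 4  [with J=2, N=-1]  = 6

6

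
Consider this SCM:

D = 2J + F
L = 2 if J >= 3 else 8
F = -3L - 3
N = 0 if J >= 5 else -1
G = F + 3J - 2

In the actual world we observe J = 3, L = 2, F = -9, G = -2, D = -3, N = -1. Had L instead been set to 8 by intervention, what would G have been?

-20

Under do(L=8), the mechanism L = 2 if J >= 3 else 8 is discarded; L is fixed at 8.
F = -3L - 3  [with L=8]  = -27
G = F + 3J - 2  [with F=-27, J=3]  = -20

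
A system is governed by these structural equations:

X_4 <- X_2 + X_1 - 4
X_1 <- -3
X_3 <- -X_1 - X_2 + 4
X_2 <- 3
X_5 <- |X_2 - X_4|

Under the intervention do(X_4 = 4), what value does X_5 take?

Intervening sets X_4 = 4 and removes its equation (X_4 <- X_2 + X_1 - 4).
X_5 = |X_2 - X_4|  [with X_2=3, X_4=4]  = 1

1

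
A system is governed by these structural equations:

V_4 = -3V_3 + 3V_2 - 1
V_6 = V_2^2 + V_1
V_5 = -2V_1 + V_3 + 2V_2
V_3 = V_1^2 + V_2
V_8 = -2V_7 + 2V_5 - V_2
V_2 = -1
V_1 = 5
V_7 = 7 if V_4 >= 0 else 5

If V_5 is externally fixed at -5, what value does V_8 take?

do(V_5=-5) replaces the equation V_5 = -2V_1 + V_3 + 2V_2 with the constant V_5 = -5.
V_3 = V_1^2 + V_2  [with V_1=5, V_2=-1]  = 24
V_4 = -3V_3 + 3V_2 - 1  [with V_3=24, V_2=-1]  = -76
V_7 = 7 if V_4 >= 0 else 5  [with V_4=-76]  = 5
V_8 = -2V_7 + 2V_5 - V_2  [with V_7=5, V_5=-5, V_2=-1]  = -19

-19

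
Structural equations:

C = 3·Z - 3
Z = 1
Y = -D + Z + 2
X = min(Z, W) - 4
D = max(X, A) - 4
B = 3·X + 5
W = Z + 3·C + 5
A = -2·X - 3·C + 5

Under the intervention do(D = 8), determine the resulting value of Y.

-5

Intervening sets D = 8 and removes its equation (D = max(X, A) - 4).
Y = -D + Z + 2  [with D=8, Z=1]  = -5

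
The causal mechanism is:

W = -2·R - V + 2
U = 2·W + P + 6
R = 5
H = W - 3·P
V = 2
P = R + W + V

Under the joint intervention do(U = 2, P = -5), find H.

Setting U = 2, P = -5 by intervention discards those variables' equations.
W = -2·R - V + 2  [with R=5, V=2]  = -10
H = W - 3·P  [with W=-10, P=-5]  = 5

5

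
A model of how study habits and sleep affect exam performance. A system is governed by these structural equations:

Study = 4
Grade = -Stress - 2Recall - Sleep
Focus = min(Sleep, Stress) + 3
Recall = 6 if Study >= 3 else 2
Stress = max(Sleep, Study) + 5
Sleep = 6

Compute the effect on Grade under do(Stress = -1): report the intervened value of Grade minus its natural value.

The intervention breaks the incoming arrows to Stress: Stress = max(Sleep, Study) + 5 no longer applies, and Stress = -1.
Recall = 6 if Study >= 3 else 2  [with Study=4]  = 6
Grade = -Stress - 2Recall - Sleep  [with Stress=-1, Recall=6, Sleep=6]  = -17
Without intervention: Stress = max(Sleep, Study) + 5  [with Sleep=6, Study=4]  = 11; Recall = 6 if Study >= 3 else 2  [with Study=4]  = 6; Grade = -Stress - 2Recall - Sleep  [with Stress=11, Recall=6, Sleep=6]  = -29.
Change = -17 − (-29) = 12.

12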